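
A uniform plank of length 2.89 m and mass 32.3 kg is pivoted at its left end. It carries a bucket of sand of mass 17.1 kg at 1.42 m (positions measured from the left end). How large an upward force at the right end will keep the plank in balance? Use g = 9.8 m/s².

Take moments about the left end.
Beam weight: 32.3 × 9.8 = 316.5 N down at 1.445 m → arm 1.445 m, τ = 316.5 × 1.445 = 457.3 N·m clockwise.
Bucket of sand: 17.1 × 9.8 = 167.6 N down at 1.42 m → arm 1.42 m, τ = 167.6 × 1.42 = 238 N·m clockwise.
Net moment of the loads = 695.3 N·m clockwise.
The upward force F acts at the right end, arm 2.89 m, giving F × 2.89 counterclockwise.
For rotational equilibrium, F × 2.89 = 695.3, so F = 695.3 / 2.89 = 241 N.

F ≈ 241 N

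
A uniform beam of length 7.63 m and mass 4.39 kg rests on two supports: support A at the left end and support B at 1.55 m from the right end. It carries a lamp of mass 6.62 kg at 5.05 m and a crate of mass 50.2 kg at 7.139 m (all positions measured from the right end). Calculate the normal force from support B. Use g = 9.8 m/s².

R_B ≈ 94.3 N

Take moments about support A.
Beam weight: 4.39 × 9.8 = 43.02 N down at 3.815 m → arm 3.815 m, τ = 43.02 × 3.815 = 164.1 N·m clockwise.
Lamp: 6.62 × 9.8 = 64.88 N down at 5.05 m → arm 2.58 m, τ = 64.88 × 2.58 = 167.4 N·m clockwise.
Crate: 50.2 × 9.8 = 492 N down at 7.139 m → arm 0.491 m, τ = 492 × 0.491 = 241.6 N·m clockwise.
Net load moment about support A = 573.1 N·m clockwise.
Reaction R at support B is upward at 1.55 m, arm 6.08 m → moment R × 6.08 counterclockwise.
Balancing moments: R × 6.08 = 573.1, giving R = 94.3 N.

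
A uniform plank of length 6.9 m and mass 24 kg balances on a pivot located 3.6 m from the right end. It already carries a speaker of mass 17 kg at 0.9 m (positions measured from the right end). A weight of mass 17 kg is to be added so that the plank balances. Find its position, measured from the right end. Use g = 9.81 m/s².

Take moments about the pivot (at 3.6 m from the right end).
Beam weight: 24 × 9.81 = 235.4 N down at 3.45 m → arm 0.15 m, τ = 235.4 × 0.15 = 35.31 N·m clockwise.
Speaker: 17 × 9.81 = 166.8 N down at 0.9 m → arm 2.7 m, τ = 166.8 × 2.7 = 450.4 N·m clockwise.
Net moment of existing loads = 485.7 N·m clockwise.
The weight weighs 17 × 9.81 = 166.8 N and must supply an equal counterclockwise moment, so its lever arm about the pivot is 485.7 / 166.8 = 2.91 m.
That puts it at 3.6 + 2.91 = 6.51 m from the right end.

x ≈ 6.51 m from the right end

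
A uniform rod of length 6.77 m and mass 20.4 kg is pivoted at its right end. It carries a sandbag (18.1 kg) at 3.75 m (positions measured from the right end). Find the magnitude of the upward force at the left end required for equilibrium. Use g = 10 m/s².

Choose the right end as the axis so the unknown pivot reaction has zero arm there.
Beam weight: 20.4 × 10 = 204 N down at 3.385 m → arm 3.385 m, τ = 204 × 3.385 = 690.5 N·m counterclockwise.
Sandbag: 18.1 × 10 = 181 N down at 3.75 m → arm 3.75 m, τ = 181 × 3.75 = 678.8 N·m counterclockwise.
Net moment of the loads = 1369 N·m counterclockwise.
The upward force F acts at the left end, arm 6.77 m, giving F × 6.77 clockwise.
Setting net torque to zero: F × 6.77 = 1369 → F = 1369 / 6.77 = 202 N.

F ≈ 202 N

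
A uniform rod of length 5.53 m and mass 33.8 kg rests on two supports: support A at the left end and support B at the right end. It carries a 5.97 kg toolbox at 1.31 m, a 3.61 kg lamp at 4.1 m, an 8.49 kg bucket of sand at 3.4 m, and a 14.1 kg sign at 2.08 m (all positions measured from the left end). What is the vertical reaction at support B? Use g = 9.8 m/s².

R_B ≈ 309 N

Take moments about support A.
Beam weight: 33.8 × 9.8 = 331.2 N down at 2.765 m → arm 2.765 m, τ = 331.2 × 2.765 = 915.8 N·m clockwise.
Toolbox: 5.97 × 9.8 = 58.51 N down at 1.31 m → arm 1.31 m, τ = 58.51 × 1.31 = 76.65 N·m clockwise.
Lamp: 3.61 × 9.8 = 35.38 N down at 4.1 m → arm 4.1 m, τ = 35.38 × 4.1 = 145.1 N·m clockwise.
Bucket of sand: 8.49 × 9.8 = 83.2 N down at 3.4 m → arm 3.4 m, τ = 83.2 × 3.4 = 282.9 N·m clockwise.
Sign: 14.1 × 9.8 = 138.2 N down at 2.08 m → arm 2.08 m, τ = 138.2 × 2.08 = 287.5 N·m clockwise.
Net load moment about support A = 1708 N·m clockwise.
Reaction R at support B is upward at 5.53 m, arm 5.53 m → moment R × 5.53 counterclockwise.
Setting net torque to zero: R × 5.53 = 1708 → R = 309 N.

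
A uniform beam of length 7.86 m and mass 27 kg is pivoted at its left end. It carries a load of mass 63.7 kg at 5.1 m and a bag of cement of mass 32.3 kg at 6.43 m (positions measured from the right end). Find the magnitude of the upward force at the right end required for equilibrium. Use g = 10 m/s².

Choose the left end as the axis so the unknown pivot reaction has zero arm there.
Beam weight: 27 × 10 = 270 N down at 3.93 m → arm 3.93 m, τ = 270 × 3.93 = 1061 N·m clockwise.
Load: 63.7 × 10 = 637 N down at 5.1 m → arm 2.76 m, τ = 637 × 2.76 = 1758 N·m clockwise.
Bag of cement: 32.3 × 10 = 323 N down at 6.43 m → arm 1.43 m, τ = 323 × 1.43 = 461.9 N·m clockwise.
Net moment of the loads = 3281 N·m clockwise.
The upward force F acts at the right end, arm 7.86 m, giving F × 7.86 counterclockwise.
Balancing moments: F × 7.86 = 3281, giving F = 3281 / 7.86 = 417 N.

F ≈ 417 N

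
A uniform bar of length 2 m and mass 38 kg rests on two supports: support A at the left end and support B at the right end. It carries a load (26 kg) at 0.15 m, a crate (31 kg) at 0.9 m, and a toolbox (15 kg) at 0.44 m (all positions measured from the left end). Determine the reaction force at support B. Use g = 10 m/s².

R_B ≈ 382 N

Take moments about support A.
Beam weight: 38 × 10 = 380 N down at 1 m → arm 1 m, τ = 380 × 1 = 380 N·m clockwise.
Load: 26 × 10 = 260 N down at 0.15 m → arm 0.15 m, τ = 260 × 0.15 = 39 N·m clockwise.
Crate: 31 × 10 = 310 N down at 0.9 m → arm 0.9 m, τ = 310 × 0.9 = 279 N·m clockwise.
Toolbox: 15 × 10 = 150 N down at 0.44 m → arm 0.44 m, τ = 150 × 0.44 = 66 N·m clockwise.
Net load moment about support A = 764 N·m clockwise.
Reaction R at support B is upward at 2 m, arm 2 m → moment R × 2 counterclockwise.
Balancing moments: R × 2 = 764, giving R = 382 N.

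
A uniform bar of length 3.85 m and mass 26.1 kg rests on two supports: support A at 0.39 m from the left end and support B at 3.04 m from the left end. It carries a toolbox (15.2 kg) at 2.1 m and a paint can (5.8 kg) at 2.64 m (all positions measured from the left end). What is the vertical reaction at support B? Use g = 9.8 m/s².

R_B ≈ 293 N

Choose support A as the axis so its reaction then has zero moment arm.
Beam weight: 26.1 × 9.8 = 255.8 N down at 1.925 m → arm 1.535 m, τ = 255.8 × 1.535 = 392.7 N·m clockwise.
Toolbox: 15.2 × 9.8 = 149 N down at 2.1 m → arm 1.71 m, τ = 149 × 1.71 = 254.8 N·m clockwise.
Paint can: 5.8 × 9.8 = 56.84 N down at 2.64 m → arm 2.25 m, τ = 56.84 × 2.25 = 127.9 N·m clockwise.
Net load moment about support A = 775.4 N·m clockwise.
Reaction R at support B is upward at 3.04 m, arm 2.65 m → moment R × 2.65 counterclockwise.
For rotational equilibrium, R × 2.65 = 775.4, so R = 293 N.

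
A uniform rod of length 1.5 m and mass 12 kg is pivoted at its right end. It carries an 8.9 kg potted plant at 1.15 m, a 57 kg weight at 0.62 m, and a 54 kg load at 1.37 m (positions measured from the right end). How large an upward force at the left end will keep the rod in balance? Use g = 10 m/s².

Sum moments about the right end (the unknown pivot reaction has zero arm there).
Beam weight: 12 × 10 = 120 N down at 0.75 m → arm 0.75 m, τ = 120 × 0.75 = 90 N·m counterclockwise.
Potted plant: 8.9 × 10 = 89 N down at 1.15 m → arm 1.15 m, τ = 89 × 1.15 = 102.3 N·m counterclockwise.
Weight: 57 × 10 = 570 N down at 0.62 m → arm 0.62 m, τ = 570 × 0.62 = 353.4 N·m counterclockwise.
Load: 54 × 10 = 540 N down at 1.37 m → arm 1.37 m, τ = 540 × 1.37 = 739.8 N·m counterclockwise.
Net moment of the loads = 1286 N·m counterclockwise.
The upward force F acts at the left end, arm 1.5 m, giving F × 1.5 clockwise.
For rotational equilibrium, F × 1.5 = 1286, so F = 1286 / 1.5 = 857 N.

F ≈ 857 N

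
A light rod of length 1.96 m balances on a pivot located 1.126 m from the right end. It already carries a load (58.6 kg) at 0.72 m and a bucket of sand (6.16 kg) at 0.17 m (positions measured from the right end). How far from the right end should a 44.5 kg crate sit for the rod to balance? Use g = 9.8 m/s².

x ≈ 1.79 m from the right end

About the pivot (at 1.126 m from the right end):
Load: 58.6 × 9.8 = 574.3 N down at 0.72 m → arm 0.406 m, τ = 574.3 × 0.406 = 233.2 N·m clockwise.
Bucket of sand: 6.16 × 9.8 = 60.37 N down at 0.17 m → arm 0.956 m, τ = 60.37 × 0.956 = 57.71 N·m clockwise.
Net moment of existing loads = 290.9 N·m clockwise.
The crate weighs 44.5 × 9.8 = 436.1 N and must supply an equal counterclockwise moment, so its lever arm about the pivot is 290.9 / 436.1 = 0.667 m.
That puts it at 1.126 + 0.667 = 1.79 m from the right end.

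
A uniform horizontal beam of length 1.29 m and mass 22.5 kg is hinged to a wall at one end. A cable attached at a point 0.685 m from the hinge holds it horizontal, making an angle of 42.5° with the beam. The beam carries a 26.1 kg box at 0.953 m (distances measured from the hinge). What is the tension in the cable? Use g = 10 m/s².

Take moments about the hinge.
Beam weight: 22.5 × 10 = 225 N down at 0.645 m → arm 0.645 m, τ = 225 × 0.645 = 145.1 N·m clockwise.
Box: 26.1 × 10 = 261 N down at 0.953 m → arm 0.953 m, τ = 261 × 0.953 = 248.7 N·m clockwise.
Total clockwise load moment = 393.8 N·m.
The cable tension T acts at 0.685 m; only its component perpendicular to the beam, T sinθ, produces torque. sin 42.5° = 0.6756.
Στ = 0 ⇒ T × 0.685 × 0.6756 = 393.8 ⇒ T = 393.8 / 0.4628 = 851 N.

T ≈ 851 N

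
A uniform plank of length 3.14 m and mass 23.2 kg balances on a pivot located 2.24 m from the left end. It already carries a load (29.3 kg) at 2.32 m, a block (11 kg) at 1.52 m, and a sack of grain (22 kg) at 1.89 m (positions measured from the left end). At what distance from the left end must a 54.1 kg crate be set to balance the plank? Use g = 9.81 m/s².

Taking torques about the pivot (at 2.24 m from the left end):
Beam weight: 23.2 × 9.81 = 227.6 N down at 1.57 m → arm 0.67 m, τ = 227.6 × 0.67 = 152.5 N·m counterclockwise.
Load: 29.3 × 9.81 = 287.4 N down at 2.32 m → arm 0.08 m, τ = 287.4 × 0.08 = 22.99 N·m clockwise.
Block: 11 × 9.81 = 107.9 N down at 1.52 m → arm 0.72 m, τ = 107.9 × 0.72 = 77.69 N·m counterclockwise.
Sack of grain: 22 × 9.81 = 215.8 N down at 1.89 m → arm 0.35 m, τ = 215.8 × 0.35 = 75.53 N·m counterclockwise.
Net moment of existing loads = 282.7 N·m counterclockwise.
The crate weighs 54.1 × 9.81 = 530.7 N and must supply an equal clockwise moment, so its lever arm about the pivot is 282.7 / 530.7 = 0.533 m.
That puts it at 2.24 + 0.533 = 2.77 m from the left end.

x ≈ 2.77 m from the left end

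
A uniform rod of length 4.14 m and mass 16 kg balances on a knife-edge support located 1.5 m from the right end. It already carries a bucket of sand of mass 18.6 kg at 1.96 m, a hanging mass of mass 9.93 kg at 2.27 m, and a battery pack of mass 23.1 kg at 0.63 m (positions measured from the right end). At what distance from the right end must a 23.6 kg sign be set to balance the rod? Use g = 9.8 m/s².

x ≈ 1.28 m from the right end

Take moments about the knife-edge support (at 1.5 m from the right end).
Beam weight: 16 × 9.8 = 156.8 N down at 2.07 m → arm 0.57 m, τ = 156.8 × 0.57 = 89.38 N·m counterclockwise.
Bucket of sand: 18.6 × 9.8 = 182.3 N down at 1.96 m → arm 0.46 m, τ = 182.3 × 0.46 = 83.86 N·m counterclockwise.
Hanging mass: 9.93 × 9.8 = 97.31 N down at 2.27 m → arm 0.77 m, τ = 97.31 × 0.77 = 74.93 N·m counterclockwise.
Battery pack: 23.1 × 9.8 = 226.4 N down at 0.63 m → arm 0.87 m, τ = 226.4 × 0.87 = 197 N·m clockwise.
Net moment of existing loads = 51.17 N·m counterclockwise.
The sign weighs 23.6 × 9.8 = 231.3 N and must supply an equal clockwise moment, so its lever arm about the knife-edge support is 51.17 / 231.3 = 0.221 m.
That puts it at 1.5 − 0.221 = 1.28 m from the right end.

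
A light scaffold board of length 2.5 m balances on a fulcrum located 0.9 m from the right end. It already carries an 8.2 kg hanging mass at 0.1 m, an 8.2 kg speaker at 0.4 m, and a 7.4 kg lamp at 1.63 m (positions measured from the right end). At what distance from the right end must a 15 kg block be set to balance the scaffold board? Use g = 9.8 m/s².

x ≈ 1.25 m from the right end

Choose the fulcrum (at 0.9 m from the right end) as the axis so the support reaction has zero arm there.
Hanging mass: 8.2 × 9.8 = 80.36 N down at 0.1 m → arm 0.8 m, τ = 80.36 × 0.8 = 64.29 N·m clockwise.
Speaker: 8.2 × 9.8 = 80.36 N down at 0.4 m → arm 0.5 m, τ = 80.36 × 0.5 = 40.18 N·m clockwise.
Lamp: 7.4 × 9.8 = 72.52 N down at 1.63 m → arm 0.73 m, τ = 72.52 × 0.73 = 52.94 N·m counterclockwise.
Net moment of existing loads = 51.53 N·m clockwise.
The block weighs 15 × 9.8 = 147 N and must supply an equal counterclockwise moment, so its lever arm about the fulcrum is 51.53 / 147 = 0.351 m.
That puts it at 0.9 + 0.351 = 1.25 m from the right end.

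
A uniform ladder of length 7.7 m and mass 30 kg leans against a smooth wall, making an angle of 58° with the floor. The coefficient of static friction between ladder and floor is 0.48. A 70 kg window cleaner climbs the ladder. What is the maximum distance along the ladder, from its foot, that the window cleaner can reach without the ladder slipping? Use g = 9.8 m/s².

Choose the foot of the ladder as the axis so the floor normal and friction both act there and drop out.
Ladder weight 30×9.8 = 294 N acts at 3.85 m along the ladder; its horizontal arm is 3.85·cos58° = 2.04 m → τ = 599.8 N·m clockwise.
Window cleaner weight 70×9.8 = 686 N at distance d → arm d·cos58° → τ = 686·d·0.5299 clockwise.
Wall normal N at the top has arm L sinθ = 6.53 m counterclockwise, so Στ = 0 gives N·6.53 = 599.8 + 363.5·d.
ΣFy = 0 ⇒ N_floor = 980 N, so the maximum friction is μ_s·N_floor = 0.48×980 = 470.4 N. ΣFx = 0 ⇒ N_wall = f, so at the slipping point N = 470.4 N.
Substituting: 470.4×6.53 = 599.8 + 363.5·d ⇒ d = (3072 − 599.8) / 363.5 = 6.8 m.

d ≈ 6.8 m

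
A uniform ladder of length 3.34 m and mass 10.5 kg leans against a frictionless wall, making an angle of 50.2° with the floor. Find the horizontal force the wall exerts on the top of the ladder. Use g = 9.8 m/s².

About the foot of the ladder:
Ladder weight 10.5×9.8 = 102.9 N acts at 1.67 m along the ladder; its horizontal arm is 1.67·cos50.2° = 1.069 m → τ = 110 N·m clockwise.
Wall normal N acts horizontally at the top; its moment arm is the height L sinθ = 3.34·sin50.2° = 2.566 m, counterclockwise.
Setting net torque to zero: N × 2.566 = 110 → N = 42.9 N.

N_wall ≈ 42.9 N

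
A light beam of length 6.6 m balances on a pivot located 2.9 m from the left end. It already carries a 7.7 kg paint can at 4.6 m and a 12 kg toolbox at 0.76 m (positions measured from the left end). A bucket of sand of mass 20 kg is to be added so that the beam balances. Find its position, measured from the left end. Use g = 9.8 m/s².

x ≈ 3.53 m from the left end

Take moments about the pivot (at 2.9 m from the left end).
Paint can: 7.7 × 9.8 = 75.46 N down at 4.6 m → arm 1.7 m, τ = 75.46 × 1.7 = 128.3 N·m clockwise.
Toolbox: 12 × 9.8 = 117.6 N down at 0.76 m → arm 2.14 m, τ = 117.6 × 2.14 = 251.7 N·m counterclockwise.
Net moment of existing loads = 123.4 N·m counterclockwise.
The bucket of sand weighs 20 × 9.8 = 196 N and must supply an equal clockwise moment, so its lever arm about the pivot is 123.4 / 196 = 0.63 m.
That puts it at 2.9 + 0.63 = 3.53 m from the left end.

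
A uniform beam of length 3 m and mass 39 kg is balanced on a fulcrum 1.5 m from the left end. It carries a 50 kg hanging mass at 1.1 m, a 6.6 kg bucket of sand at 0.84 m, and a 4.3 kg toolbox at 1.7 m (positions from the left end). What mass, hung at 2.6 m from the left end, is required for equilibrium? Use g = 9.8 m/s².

About the fulcrum (at 1.5 m from the left end):
Beam weight: acts at the fulcrum, moment arm 0 → no torque.
Hanging mass: 50 × 9.8 = 490 N down at 1.1 m → arm 0.4 m, τ = 490 × 0.4 = 196 N·m counterclockwise.
Bucket of sand: 6.6 × 9.8 = 64.68 N down at 0.84 m → arm 0.66 m, τ = 64.68 × 0.66 = 42.69 N·m counterclockwise.
Toolbox: 4.3 × 9.8 = 42.14 N down at 1.7 m → arm 0.2 m, τ = 42.14 × 0.2 = 8.428 N·m clockwise.
Net moment of known loads = 230.3 N·m counterclockwise.
An unknown mass m at 2.6 m has arm 1.1 m; its moment is m·g·1.1 clockwise.
Στ = 0 ⇒ m × 9.8 × 1.1 = 230.3 ⇒ m = 230.3 / (9.8 × 1.1) = 21.4 kg.

m ≈ 21.4 kg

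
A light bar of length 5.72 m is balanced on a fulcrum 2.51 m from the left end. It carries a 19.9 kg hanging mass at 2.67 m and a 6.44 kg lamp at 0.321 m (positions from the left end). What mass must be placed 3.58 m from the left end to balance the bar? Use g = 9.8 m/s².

m ≈ 10.2 kg

Choose the fulcrum (at 2.51 m from the left end) as the axis so the support reaction has zero arm there.
Hanging mass: 19.9 × 9.8 = 195 N down at 2.67 m → arm 0.16 m, τ = 195 × 0.16 = 31.2 N·m clockwise.
Lamp: 6.44 × 9.8 = 63.11 N down at 0.321 m → arm 2.189 m, τ = 63.11 × 2.189 = 138.1 N·m counterclockwise.
Net moment of known loads = 106.9 N·m counterclockwise.
An unknown mass m at 3.58 m has arm 1.07 m; its moment is m·g·1.07 clockwise.
Balancing moments: m × 9.8 × 1.07 = 106.9, giving m = 106.9 / (9.8 × 1.07) = 10.2 kg.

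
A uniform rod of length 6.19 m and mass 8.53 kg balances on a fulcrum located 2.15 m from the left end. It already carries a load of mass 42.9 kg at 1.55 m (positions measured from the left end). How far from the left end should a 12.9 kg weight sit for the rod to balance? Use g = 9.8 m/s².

About the fulcrum (at 2.15 m from the left end):
Beam weight: 8.53 × 9.8 = 83.59 N down at 3.095 m → arm 0.945 m, τ = 83.59 × 0.945 = 78.99 N·m clockwise.
Load: 42.9 × 9.8 = 420.4 N down at 1.55 m → arm 0.6 m, τ = 420.4 × 0.6 = 252.2 N·m counterclockwise.
Net moment of existing loads = 173.2 N·m counterclockwise.
The weight weighs 12.9 × 9.8 = 126.4 N and must supply an equal clockwise moment, so its lever arm about the fulcrum is 173.2 / 126.4 = 1.37 m.
That puts it at 2.15 + 1.37 = 3.52 m from the left end.

x ≈ 3.52 m from the left end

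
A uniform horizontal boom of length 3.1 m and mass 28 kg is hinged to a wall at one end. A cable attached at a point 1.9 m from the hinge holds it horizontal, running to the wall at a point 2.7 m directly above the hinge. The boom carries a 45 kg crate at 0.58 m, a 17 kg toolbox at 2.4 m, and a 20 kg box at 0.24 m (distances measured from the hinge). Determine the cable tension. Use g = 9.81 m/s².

T ≈ 727 N

About the hinge:
Beam weight: 28 × 9.81 = 274.7 N down at 1.55 m → arm 1.55 m, τ = 274.7 × 1.55 = 425.8 N·m clockwise.
Crate: 45 × 9.81 = 441.5 N down at 0.58 m → arm 0.58 m, τ = 441.5 × 0.58 = 256.1 N·m clockwise.
Toolbox: 17 × 9.81 = 166.8 N down at 2.4 m → arm 2.4 m, τ = 166.8 × 2.4 = 400.3 N·m clockwise.
Box: 20 × 9.81 = 196.2 N down at 0.24 m → arm 0.24 m, τ = 196.2 × 0.24 = 47.09 N·m clockwise.
Total clockwise load moment = 1129 N·m.
The cable tension T acts at 1.9 m; only its component perpendicular to the boom, T sinθ, produces torque. sinθ = h/√(h²+d²) = 2.7/√(2.7²+1.9²) = 0.8178.
Στ = 0 ⇒ T × 1.9 × 0.8178 = 1129 ⇒ T = 1129 / 1.554 = 727 N.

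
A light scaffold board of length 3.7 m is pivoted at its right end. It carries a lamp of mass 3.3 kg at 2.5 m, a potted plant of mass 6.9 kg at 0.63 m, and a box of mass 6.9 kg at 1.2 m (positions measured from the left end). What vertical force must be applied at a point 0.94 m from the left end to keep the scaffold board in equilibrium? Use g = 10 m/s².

F ≈ 154 N

Taking torques about the right end:
Lamp: 3.3 × 10 = 33 N down at 2.5 m → arm 1.2 m, τ = 33 × 1.2 = 39.6 N·m counterclockwise.
Potted plant: 6.9 × 10 = 69 N down at 0.63 m → arm 3.07 m, τ = 69 × 3.07 = 211.8 N·m counterclockwise.
Box: 6.9 × 10 = 69 N down at 1.2 m → arm 2.5 m, τ = 69 × 2.5 = 172.5 N·m counterclockwise.
Net moment of the loads = 423.9 N·m counterclockwise.
The upward force F acts at a point 0.94 m from the left end, arm 2.76 m, giving F × 2.76 clockwise.
For rotational equilibrium, F × 2.76 = 423.9, so F = 423.9 / 2.76 = 154 N.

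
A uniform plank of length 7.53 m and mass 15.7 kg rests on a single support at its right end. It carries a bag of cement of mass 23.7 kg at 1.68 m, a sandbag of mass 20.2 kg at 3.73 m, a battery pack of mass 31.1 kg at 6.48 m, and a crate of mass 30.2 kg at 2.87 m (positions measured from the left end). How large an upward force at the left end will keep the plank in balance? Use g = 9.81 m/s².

F ≈ 584 N

Sum moments about the right end (the unknown pivot reaction has zero arm there).
Beam weight: 15.7 × 9.81 = 154 N down at 3.765 m → arm 3.765 m, τ = 154 × 3.765 = 579.8 N·m counterclockwise.
Bag of cement: 23.7 × 9.81 = 232.5 N down at 1.68 m → arm 5.85 m, τ = 232.5 × 5.85 = 1360 N·m counterclockwise.
Sandbag: 20.2 × 9.81 = 198.2 N down at 3.73 m → arm 3.8 m, τ = 198.2 × 3.8 = 753.2 N·m counterclockwise.
Battery pack: 31.1 × 9.81 = 305.1 N down at 6.48 m → arm 1.05 m, τ = 305.1 × 1.05 = 320.4 N·m counterclockwise.
Crate: 30.2 × 9.81 = 296.3 N down at 2.87 m → arm 4.66 m, τ = 296.3 × 4.66 = 1381 N·m counterclockwise.
Net moment of the loads = 4394 N·m counterclockwise.
The upward force F acts at the left end, arm 7.53 m, giving F × 7.53 clockwise.
Στ = 0 ⇒ F × 7.53 = 4394 ⇒ F = 4394 / 7.53 = 584 N.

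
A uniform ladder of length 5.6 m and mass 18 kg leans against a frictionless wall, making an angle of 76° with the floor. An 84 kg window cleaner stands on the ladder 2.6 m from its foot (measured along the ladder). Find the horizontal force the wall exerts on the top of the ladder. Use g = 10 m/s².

Choose the foot of the ladder as the axis so the floor normal and friction both act there and drop out.
Ladder weight 18×10 = 180 N acts at 2.8 m along the ladder; its horizontal arm is 2.8·cos76° = 0.6774 m → τ = 121.9 N·m clockwise.
Window cleaner: 84×10 = 840 N at 2.6 m → arm 0.629 m → τ = 528.4 N·m clockwise.
Wall normal N acts horizontally at the top; its moment arm is the height L sinθ = 5.6·sin76° = 5.434 m, counterclockwise.
Στ = 0 ⇒ N × 5.434 = 650.3 ⇒ N = 120 N.

N_wall ≈ 120 N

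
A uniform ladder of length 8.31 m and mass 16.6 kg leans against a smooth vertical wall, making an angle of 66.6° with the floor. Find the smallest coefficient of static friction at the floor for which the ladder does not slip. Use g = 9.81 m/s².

μ_min ≈ 0.216

Taking torques about the foot of the ladder:
Ladder weight 16.6×9.81 = 162.8 N acts at 4.155 m along the ladder; its horizontal arm is 4.155·cos66.6° = 1.65 m → τ = 268.6 N·m clockwise.
Wall normal N acts horizontally at the top; its moment arm is the height L sinθ = 8.31·sin66.6° = 7.627 m, counterclockwise.
For rotational equilibrium, N × 7.627 = 268.6, so N = 35.22 N.
ΣFx = 0 ⇒ f = N_wall = 35.22 N. ΣFy = 0 ⇒ N_floor = 162.8 N.
μ_min = f / N_floor = 35.22 / 162.8 = 0.216.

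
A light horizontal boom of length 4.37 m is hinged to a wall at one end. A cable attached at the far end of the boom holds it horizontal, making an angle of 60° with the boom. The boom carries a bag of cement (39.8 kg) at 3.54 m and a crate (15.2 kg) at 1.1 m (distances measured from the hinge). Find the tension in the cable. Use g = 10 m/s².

T ≈ 416 N

Sum moments about the hinge (the unknown hinge reaction has zero arm there).
Bag of cement: 39.8 × 10 = 398 N down at 3.54 m → arm 3.54 m, τ = 398 × 3.54 = 1409 N·m clockwise.
Crate: 15.2 × 10 = 152 N down at 1.1 m → arm 1.1 m, τ = 152 × 1.1 = 167.2 N·m clockwise.
Total clockwise load moment = 1576 N·m.
The cable tension T acts at 4.37 m; only its component perpendicular to the boom, T sinθ, produces torque. sin 60° = 0.866.
Balancing moments: T × 4.37 × 0.866 = 1576, giving T = 1576 / 3.784 = 416 N.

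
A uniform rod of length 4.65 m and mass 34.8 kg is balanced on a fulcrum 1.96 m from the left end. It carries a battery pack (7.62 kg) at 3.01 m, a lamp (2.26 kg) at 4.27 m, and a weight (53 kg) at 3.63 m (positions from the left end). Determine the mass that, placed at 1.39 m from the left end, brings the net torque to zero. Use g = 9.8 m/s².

m ≈ 201 kg

About the fulcrum (at 1.96 m from the left end):
Beam weight: 34.8 × 9.8 = 341 N down at 2.325 m → arm 0.365 m, τ = 341 × 0.365 = 124.5 N·m clockwise.
Battery pack: 7.62 × 9.8 = 74.68 N down at 3.01 m → arm 1.05 m, τ = 74.68 × 1.05 = 78.41 N·m clockwise.
Lamp: 2.26 × 9.8 = 22.15 N down at 4.27 m → arm 2.31 m, τ = 22.15 × 2.31 = 51.17 N·m clockwise.
Weight: 53 × 9.8 = 519.4 N down at 3.63 m → arm 1.67 m, τ = 519.4 × 1.67 = 867.4 N·m clockwise.
Net moment of known loads = 1121 N·m clockwise.
An unknown mass m at 1.39 m has arm 0.57 m; its moment is m·g·0.57 counterclockwise.
Στ = 0 ⇒ m × 9.8 × 0.57 = 1121 ⇒ m = 1121 / (9.8 × 0.57) = 201 kg.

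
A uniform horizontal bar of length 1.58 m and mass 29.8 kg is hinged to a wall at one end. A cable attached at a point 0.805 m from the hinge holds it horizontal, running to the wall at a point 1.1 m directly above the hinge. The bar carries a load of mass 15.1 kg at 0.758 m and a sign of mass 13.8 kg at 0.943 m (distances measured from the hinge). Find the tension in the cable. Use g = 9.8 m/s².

Taking torques about the hinge:
Beam weight: 29.8 × 9.8 = 292 N down at 0.79 m → arm 0.79 m, τ = 292 × 0.79 = 230.7 N·m clockwise.
Load: 15.1 × 9.8 = 148 N down at 0.758 m → arm 0.758 m, τ = 148 × 0.758 = 112.2 N·m clockwise.
Sign: 13.8 × 9.8 = 135.2 N down at 0.943 m → arm 0.943 m, τ = 135.2 × 0.943 = 127.5 N·m clockwise.
Total clockwise load moment = 470.4 N·m.
The cable tension T acts at 0.805 m; only its component perpendicular to the bar, T sinθ, produces torque. sinθ = h/√(h²+d²) = 1.1/√(1.1²+0.805²) = 0.807.
For rotational equilibrium, T × 0.805 × 0.807 = 470.4, so T = 470.4 / 0.6496 = 724 N.

T ≈ 724 N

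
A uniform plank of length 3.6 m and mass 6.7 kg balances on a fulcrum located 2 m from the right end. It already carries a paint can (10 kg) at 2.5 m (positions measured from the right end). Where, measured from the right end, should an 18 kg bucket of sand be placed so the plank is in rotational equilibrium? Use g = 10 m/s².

x ≈ 1.8 m from the right end

Sum moments about the fulcrum (at 2 m from the right end) (the support reaction has zero arm there).
Beam weight: 6.7 × 10 = 67 N down at 1.8 m → arm 0.2 m, τ = 67 × 0.2 = 13.4 N·m clockwise.
Paint can: 10 × 10 = 100 N down at 2.5 m → arm 0.5 m, τ = 100 × 0.5 = 50 N·m counterclockwise.
Net moment of existing loads = 36.6 N·m counterclockwise.
The bucket of sand weighs 18 × 10 = 180 N and must supply an equal clockwise moment, so its lever arm about the fulcrum is 36.6 / 180 = 0.203 m.
That puts it at 2 − 0.203 = 1.8 m from the right end.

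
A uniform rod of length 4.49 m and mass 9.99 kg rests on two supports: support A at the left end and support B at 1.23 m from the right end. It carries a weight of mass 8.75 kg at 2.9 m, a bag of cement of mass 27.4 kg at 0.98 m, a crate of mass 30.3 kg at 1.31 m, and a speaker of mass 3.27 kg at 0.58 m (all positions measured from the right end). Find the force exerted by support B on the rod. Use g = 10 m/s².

Take moments about support A.
Beam weight: 9.99 × 10 = 99.9 N down at 2.245 m → arm 2.245 m, τ = 99.9 × 2.245 = 224.3 N·m clockwise.
Weight: 8.75 × 10 = 87.5 N down at 2.9 m → arm 1.59 m, τ = 87.5 × 1.59 = 139.1 N·m clockwise.
Bag of cement: 27.4 × 10 = 274 N down at 0.98 m → arm 3.51 m, τ = 274 × 3.51 = 961.7 N·m clockwise.
Crate: 30.3 × 10 = 303 N down at 1.31 m → arm 3.18 m, τ = 303 × 3.18 = 963.5 N·m clockwise.
Speaker: 3.27 × 10 = 32.7 N down at 0.58 m → arm 3.91 m, τ = 32.7 × 3.91 = 127.9 N·m clockwise.
Net load moment about support A = 2416 N·m clockwise.
Reaction R at support B is upward at 1.23 m, arm 3.26 m → moment R × 3.26 counterclockwise.
Στ = 0 ⇒ R × 3.26 = 2416 ⇒ R = 741 N.

R_B ≈ 741 N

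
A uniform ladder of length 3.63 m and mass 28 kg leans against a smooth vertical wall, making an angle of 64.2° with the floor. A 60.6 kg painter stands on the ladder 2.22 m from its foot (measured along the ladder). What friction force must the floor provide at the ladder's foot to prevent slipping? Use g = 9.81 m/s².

Take moments about the foot of the ladder.
Ladder weight 28×9.81 = 274.7 N acts at 1.815 m along the ladder; its horizontal arm is 1.815·cos64.2° = 0.7899 m → τ = 217 N·m clockwise.
Painter: 60.6×9.81 = 594.5 N at 2.22 m → arm 0.9662 m → τ = 574.4 N·m clockwise.
Wall normal N acts horizontally at the top; its moment arm is the height L sinθ = 3.63·sin64.2° = 3.268 m, counterclockwise.
Balancing moments: N × 3.268 = 791.4, giving N = 242 N.
ΣFx = 0: friction at the foot balances the wall's push, so f = N_wall = 242 N.

f ≈ 242 N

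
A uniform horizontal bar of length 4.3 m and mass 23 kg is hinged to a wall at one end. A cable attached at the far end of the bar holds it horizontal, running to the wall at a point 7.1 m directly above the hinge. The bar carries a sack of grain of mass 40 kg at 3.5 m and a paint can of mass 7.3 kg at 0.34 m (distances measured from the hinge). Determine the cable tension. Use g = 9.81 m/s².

About the hinge:
Beam weight: 23 × 9.81 = 225.6 N down at 2.15 m → arm 2.15 m, τ = 225.6 × 2.15 = 485 N·m clockwise.
Sack of grain: 40 × 9.81 = 392.4 N down at 3.5 m → arm 3.5 m, τ = 392.4 × 3.5 = 1373 N·m clockwise.
Paint can: 7.3 × 9.81 = 71.61 N down at 0.34 m → arm 0.34 m, τ = 71.61 × 0.34 = 24.35 N·m clockwise.
Total clockwise load moment = 1882 N·m.
The cable tension T acts at 4.3 m; only its component perpendicular to the bar, T sinθ, produces torque. sinθ = h/√(h²+d²) = 7.1/√(7.1²+4.3²) = 0.8554.
Balancing moments: T × 4.3 × 0.8554 = 1882, giving T = 1882 / 3.678 = 512 N.

T ≈ 512 N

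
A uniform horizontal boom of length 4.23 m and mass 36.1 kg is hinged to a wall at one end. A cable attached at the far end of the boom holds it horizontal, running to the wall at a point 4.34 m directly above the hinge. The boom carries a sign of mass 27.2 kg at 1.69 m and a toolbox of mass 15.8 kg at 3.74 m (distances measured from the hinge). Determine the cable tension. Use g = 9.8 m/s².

T ≈ 587 N

Choose the hinge as the axis so the unknown hinge reaction has zero arm there.
Beam weight: 36.1 × 9.8 = 353.8 N down at 2.115 m → arm 2.115 m, τ = 353.8 × 2.115 = 748.3 N·m clockwise.
Sign: 27.2 × 9.8 = 266.6 N down at 1.69 m → arm 1.69 m, τ = 266.6 × 1.69 = 450.6 N·m clockwise.
Toolbox: 15.8 × 9.8 = 154.8 N down at 3.74 m → arm 3.74 m, τ = 154.8 × 3.74 = 579 N·m clockwise.
Total clockwise load moment = 1778 N·m.
The cable tension T acts at 4.23 m; only its component perpendicular to the boom, T sinθ, produces torque. sinθ = h/√(h²+d²) = 4.34/√(4.34²+4.23²) = 0.7161.
For rotational equilibrium, T × 4.23 × 0.7161 = 1778, so T = 1778 / 3.029 = 587 N.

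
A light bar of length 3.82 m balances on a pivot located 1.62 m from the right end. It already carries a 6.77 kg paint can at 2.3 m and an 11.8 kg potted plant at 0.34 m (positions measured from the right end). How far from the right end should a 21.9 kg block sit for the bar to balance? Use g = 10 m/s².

x ≈ 2.1 m from the right end

Taking torques about the pivot (at 1.62 m from the right end):
Paint can: 6.77 × 10 = 67.7 N down at 2.3 m → arm 0.68 m, τ = 67.7 × 0.68 = 46.04 N·m counterclockwise.
Potted plant: 11.8 × 10 = 118 N down at 0.34 m → arm 1.28 m, τ = 118 × 1.28 = 151 N·m clockwise.
Net moment of existing loads = 105 N·m clockwise.
The block weighs 21.9 × 10 = 219 N and must supply an equal counterclockwise moment, so its lever arm about the pivot is 105 / 219 = 0.479 m.
That puts it at 1.62 + 0.479 = 2.1 m from the right end.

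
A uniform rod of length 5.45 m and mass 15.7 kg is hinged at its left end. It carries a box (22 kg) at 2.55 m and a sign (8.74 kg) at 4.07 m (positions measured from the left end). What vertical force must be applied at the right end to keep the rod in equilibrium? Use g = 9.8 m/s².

Taking torques about the left end:
Beam weight: 15.7 × 9.8 = 153.9 N down at 2.725 m → arm 2.725 m, τ = 153.9 × 2.725 = 419.4 N·m clockwise.
Box: 22 × 9.8 = 215.6 N down at 2.55 m → arm 2.55 m, τ = 215.6 × 2.55 = 549.8 N·m clockwise.
Sign: 8.74 × 9.8 = 85.65 N down at 4.07 m → arm 4.07 m, τ = 85.65 × 4.07 = 348.6 N·m clockwise.
Net moment of the loads = 1318 N·m clockwise.
The upward force F acts at the right end, arm 5.45 m, giving F × 5.45 counterclockwise.
Balancing moments: F × 5.45 = 1318, giving F = 1318 / 5.45 = 242 N.

F ≈ 242 N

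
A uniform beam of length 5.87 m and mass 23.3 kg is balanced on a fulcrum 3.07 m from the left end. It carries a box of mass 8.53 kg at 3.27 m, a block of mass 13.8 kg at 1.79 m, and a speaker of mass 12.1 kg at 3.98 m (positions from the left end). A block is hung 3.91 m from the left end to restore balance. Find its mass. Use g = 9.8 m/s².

m ≈ 9.63 kg

Taking torques about the fulcrum (at 3.07 m from the left end):
Beam weight: 23.3 × 9.8 = 228.3 N down at 2.935 m → arm 0.135 m, τ = 228.3 × 0.135 = 30.82 N·m counterclockwise.
Box: 8.53 × 9.8 = 83.59 N down at 3.27 m → arm 0.2 m, τ = 83.59 × 0.2 = 16.72 N·m clockwise.
Block: 13.8 × 9.8 = 135.2 N down at 1.79 m → arm 1.28 m, τ = 135.2 × 1.28 = 173.1 N·m counterclockwise.
Speaker: 12.1 × 9.8 = 118.6 N down at 3.98 m → arm 0.91 m, τ = 118.6 × 0.91 = 107.9 N·m clockwise.
Net moment of known loads = 79.3 N·m counterclockwise.
An unknown mass m at 3.91 m has arm 0.84 m; its moment is m·g·0.84 clockwise.
Balancing moments: m × 9.8 × 0.84 = 79.3, giving m = 79.3 / (9.8 × 0.84) = 9.63 kg.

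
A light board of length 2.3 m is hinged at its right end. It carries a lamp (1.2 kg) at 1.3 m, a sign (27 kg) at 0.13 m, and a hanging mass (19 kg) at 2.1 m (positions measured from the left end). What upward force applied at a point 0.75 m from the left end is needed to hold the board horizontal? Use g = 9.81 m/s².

Take moments about the right end.
Lamp: 1.2 × 9.81 = 11.77 N down at 1.3 m → arm 1 m, τ = 11.77 × 1 = 11.77 N·m counterclockwise.
Sign: 27 × 9.81 = 264.9 N down at 0.13 m → arm 2.17 m, τ = 264.9 × 2.17 = 574.8 N·m counterclockwise.
Hanging mass: 19 × 9.81 = 186.4 N down at 2.1 m → arm 0.2 m, τ = 186.4 × 0.2 = 37.28 N·m counterclockwise.
Net moment of the loads = 623.8 N·m counterclockwise.
The upward force F acts at a point 0.75 m from the left end, arm 1.55 m, giving F × 1.55 clockwise.
For rotational equilibrium, F × 1.55 = 623.8, so F = 623.8 / 1.55 = 402 N.

F ≈ 402 N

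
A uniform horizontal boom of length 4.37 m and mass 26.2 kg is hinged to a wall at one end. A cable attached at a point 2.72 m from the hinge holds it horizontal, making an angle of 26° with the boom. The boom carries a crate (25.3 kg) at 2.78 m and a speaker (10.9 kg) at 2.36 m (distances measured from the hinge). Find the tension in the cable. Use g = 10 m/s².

Taking torques about the hinge:
Beam weight: 26.2 × 10 = 262 N down at 2.185 m → arm 2.185 m, τ = 262 × 2.185 = 572.5 N·m clockwise.
Crate: 25.3 × 10 = 253 N down at 2.78 m → arm 2.78 m, τ = 253 × 2.78 = 703.3 N·m clockwise.
Speaker: 10.9 × 10 = 109 N down at 2.36 m → arm 2.36 m, τ = 109 × 2.36 = 257.2 N·m clockwise.
Total clockwise load moment = 1533 N·m.
The cable tension T acts at 2.72 m; only its component perpendicular to the boom, T sinθ, produces torque. sin 26° = 0.4384.
For rotational equilibrium, T × 2.72 × 0.4384 = 1533, so T = 1533 / 1.192 = 1290 N.

T ≈ 1290 N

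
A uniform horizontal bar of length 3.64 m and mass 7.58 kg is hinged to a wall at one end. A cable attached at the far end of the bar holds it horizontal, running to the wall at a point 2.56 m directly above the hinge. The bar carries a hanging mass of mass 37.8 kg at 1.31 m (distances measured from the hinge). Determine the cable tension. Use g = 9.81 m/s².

About the hinge:
Beam weight: 7.58 × 9.81 = 74.36 N down at 1.82 m → arm 1.82 m, τ = 74.36 × 1.82 = 135.3 N·m clockwise.
Hanging mass: 37.8 × 9.81 = 370.8 N down at 1.31 m → arm 1.31 m, τ = 370.8 × 1.31 = 485.7 N·m clockwise.
Total clockwise load moment = 621 N·m.
The cable tension T acts at 3.64 m; only its component perpendicular to the bar, T sinθ, produces torque. sinθ = h/√(h²+d²) = 2.56/√(2.56²+3.64²) = 0.5753.
Balancing moments: T × 3.64 × 0.5753 = 621, giving T = 621 / 2.094 = 297 N.

T ≈ 297 N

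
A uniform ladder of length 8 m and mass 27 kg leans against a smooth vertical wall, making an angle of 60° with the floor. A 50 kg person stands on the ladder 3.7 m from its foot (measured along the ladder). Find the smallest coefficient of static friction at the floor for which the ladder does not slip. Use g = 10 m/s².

μ_min ≈ 0.275

About the foot of the ladder:
Ladder weight 27×10 = 270 N acts at 4 m along the ladder; its horizontal arm is 4·cos60° = 2 m → τ = 540 N·m clockwise.
Person: 50×10 = 500 N at 3.7 m → arm 1.85 m → τ = 925 N·m clockwise.
Wall normal N acts horizontally at the top; its moment arm is the height L sinθ = 8·sin60° = 6.928 m, counterclockwise.
Στ = 0 ⇒ N × 6.928 = 1465 ⇒ N = 211.5 N.
ΣFx = 0 ⇒ f = N_wall = 211.5 N. ΣFy = 0 ⇒ N_floor = 770 N.
μ_min = f / N_floor = 211.5 / 770 = 0.275.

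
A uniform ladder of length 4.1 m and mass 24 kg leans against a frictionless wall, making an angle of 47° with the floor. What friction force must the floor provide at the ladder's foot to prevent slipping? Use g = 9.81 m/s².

Sum moments about the foot of the ladder (the floor normal and friction both act there and drop out).
Ladder weight 24×9.81 = 235.4 N acts at 2.05 m along the ladder; its horizontal arm is 2.05·cos47° = 1.398 m → τ = 329.1 N·m clockwise.
Wall normal N acts horizontally at the top; its moment arm is the height L sinθ = 4.1·sin47° = 2.999 m, counterclockwise.
Στ = 0 ⇒ N × 2.999 = 329.1 ⇒ N = 110 N.
ΣFx = 0: friction at the foot balances the wall's push, so f = N_wall = 110 N.

f ≈ 110 N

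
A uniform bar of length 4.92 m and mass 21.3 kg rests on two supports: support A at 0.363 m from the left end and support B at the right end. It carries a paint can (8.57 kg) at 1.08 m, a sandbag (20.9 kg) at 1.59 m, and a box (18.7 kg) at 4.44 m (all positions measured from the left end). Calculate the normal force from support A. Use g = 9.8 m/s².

Taking torques about support B:
Beam weight: 21.3 × 9.8 = 208.7 N down at 2.46 m → arm 2.46 m, τ = 208.7 × 2.46 = 513.4 N·m counterclockwise.
Paint can: 8.57 × 9.8 = 83.99 N down at 1.08 m → arm 3.84 m, τ = 83.99 × 3.84 = 322.5 N·m counterclockwise.
Sandbag: 20.9 × 9.8 = 204.8 N down at 1.59 m → arm 3.33 m, τ = 204.8 × 3.33 = 682 N·m counterclockwise.
Box: 18.7 × 9.8 = 183.3 N down at 4.44 m → arm 0.48 m, τ = 183.3 × 0.48 = 87.98 N·m counterclockwise.
Net load moment about support B = 1606 N·m counterclockwise.
Reaction R at support A is upward at 0.363 m, arm 4.557 m → moment R × 4.557 clockwise.
Setting net torque to zero: R × 4.557 = 1606 → R = 352 N.

R_A ≈ 352 N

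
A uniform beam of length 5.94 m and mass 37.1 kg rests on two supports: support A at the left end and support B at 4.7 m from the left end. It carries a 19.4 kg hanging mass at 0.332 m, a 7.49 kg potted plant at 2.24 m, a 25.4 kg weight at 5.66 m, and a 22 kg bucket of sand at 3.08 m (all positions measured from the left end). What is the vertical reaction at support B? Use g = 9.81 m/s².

R_B ≈ 720 N

Taking torques about support A:
Beam weight: 37.1 × 9.81 = 364 N down at 2.97 m → arm 2.97 m, τ = 364 × 2.97 = 1081 N·m clockwise.
Hanging mass: 19.4 × 9.81 = 190.3 N down at 0.332 m → arm 0.332 m, τ = 190.3 × 0.332 = 63.18 N·m clockwise.
Potted plant: 7.49 × 9.81 = 73.48 N down at 2.24 m → arm 2.24 m, τ = 73.48 × 2.24 = 164.6 N·m clockwise.
Weight: 25.4 × 9.81 = 249.2 N down at 5.66 m → arm 5.66 m, τ = 249.2 × 5.66 = 1410 N·m clockwise.
Bucket of sand: 22 × 9.81 = 215.8 N down at 3.08 m → arm 3.08 m, τ = 215.8 × 3.08 = 664.7 N·m clockwise.
Net load moment about support A = 3383 N·m clockwise.
Reaction R at support B is upward at 4.7 m, arm 4.7 m → moment R × 4.7 counterclockwise.
For rotational equilibrium, R × 4.7 = 3383, so R = 720 N.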